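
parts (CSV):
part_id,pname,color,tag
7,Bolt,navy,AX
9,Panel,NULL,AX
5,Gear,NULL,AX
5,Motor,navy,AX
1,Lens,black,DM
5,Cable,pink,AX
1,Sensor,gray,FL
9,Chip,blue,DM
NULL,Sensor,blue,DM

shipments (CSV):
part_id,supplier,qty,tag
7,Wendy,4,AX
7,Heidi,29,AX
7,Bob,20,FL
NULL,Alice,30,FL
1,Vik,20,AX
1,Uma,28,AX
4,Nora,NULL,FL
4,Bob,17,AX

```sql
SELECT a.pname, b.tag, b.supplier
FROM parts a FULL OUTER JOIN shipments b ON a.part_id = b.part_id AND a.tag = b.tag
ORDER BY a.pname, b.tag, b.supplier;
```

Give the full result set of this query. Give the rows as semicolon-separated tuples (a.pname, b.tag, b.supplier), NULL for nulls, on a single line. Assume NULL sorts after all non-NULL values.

(Bolt, AX, Heidi); (Bolt, AX, Wendy); (Cable, NULL, NULL); (Chip, NULL, NULL); (Gear, NULL, NULL); (Lens, NULL, NULL); (Motor, NULL, NULL); (Panel, NULL, NULL); (Sensor, NULL, NULL); (Sensor, NULL, NULL); (NULL, AX, Bob); (NULL, AX, Uma); (NULL, AX, Vik); (NULL, FL, Alice); (NULL, FL, Bob); (NULL, FL, Nora)

FULL OUTER JOIN keeps every row from both sides; unmatched rows get NULL for the other side's columns.
Matching on a.part_id = b.part_id AND a.tag = b.tag. A NULL in a compared column never satisfies the condition.
Matched pairs: 2; unmatched a rows kept: 8; unmatched b rows kept: 6.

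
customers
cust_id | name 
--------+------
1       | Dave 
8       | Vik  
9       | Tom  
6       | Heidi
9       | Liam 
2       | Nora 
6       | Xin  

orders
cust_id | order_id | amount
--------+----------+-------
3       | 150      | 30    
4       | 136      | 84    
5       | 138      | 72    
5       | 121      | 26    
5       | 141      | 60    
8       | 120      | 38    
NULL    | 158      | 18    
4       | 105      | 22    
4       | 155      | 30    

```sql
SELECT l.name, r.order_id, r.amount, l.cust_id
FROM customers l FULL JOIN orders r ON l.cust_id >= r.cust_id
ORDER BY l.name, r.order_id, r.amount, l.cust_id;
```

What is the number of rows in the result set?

41

FULL OUTER JOIN keeps every row from both sides; unmatched rows get NULL for the other side's columns.
Matching on l.cust_id >= r.cust_id. A NULL in a compared column never satisfies the condition.
Matched pairs: 38; unmatched l rows kept: 2; unmatched r rows kept: 1.
Total: 38 matched + 3 padded = 41 rows.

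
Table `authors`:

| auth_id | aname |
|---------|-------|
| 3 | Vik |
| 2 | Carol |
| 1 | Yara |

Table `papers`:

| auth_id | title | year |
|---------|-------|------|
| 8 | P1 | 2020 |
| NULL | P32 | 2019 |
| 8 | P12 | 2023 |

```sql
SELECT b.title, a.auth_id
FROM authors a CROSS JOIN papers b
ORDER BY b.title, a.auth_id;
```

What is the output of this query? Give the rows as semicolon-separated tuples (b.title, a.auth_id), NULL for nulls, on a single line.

CROSS JOIN pairs every row of `authors` with every row of `papers`: 3 × 3 = 9 rows.

(P1, 1); (P1, 2); (P1, 3); (P12, 1); (P12, 2); (P12, 3); (P32, 1); (P32, 2); (P32, 3)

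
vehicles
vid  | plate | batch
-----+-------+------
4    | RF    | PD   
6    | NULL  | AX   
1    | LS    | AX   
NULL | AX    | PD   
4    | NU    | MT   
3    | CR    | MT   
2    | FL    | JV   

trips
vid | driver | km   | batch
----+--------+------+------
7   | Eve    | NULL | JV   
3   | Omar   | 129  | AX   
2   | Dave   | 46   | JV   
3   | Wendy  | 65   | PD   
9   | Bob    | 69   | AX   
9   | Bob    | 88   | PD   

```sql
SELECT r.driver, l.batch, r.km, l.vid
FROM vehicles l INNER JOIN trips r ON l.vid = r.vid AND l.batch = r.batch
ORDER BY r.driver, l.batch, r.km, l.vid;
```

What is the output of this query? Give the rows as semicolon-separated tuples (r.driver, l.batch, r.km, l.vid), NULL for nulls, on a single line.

(Dave, JV, 46, 2)

INNER JOIN keeps only pairs where the ON condition holds.
Matching on l.vid = r.vid AND l.batch = r.batch. A NULL in a compared column never satisfies the condition.
- l[0] vid=4, batch=PD → no match; dropped.
- l[1] vid=6, batch=AX → no match; dropped.
- l[2] vid=1, batch=AX → no match; dropped.
- l[3] vid=NULL, batch=PD → no match; dropped.
- l[4] vid=4, batch=MT → no match; dropped.
- l[5] vid=3, batch=MT → no match; dropped.
- l[6] vid=2, batch=JV → 1 match(es) in r → 1 row(s).
After projecting and ordering:
r.driver | l.batch | r.km | l.vid
Dave | JV | 46 | 2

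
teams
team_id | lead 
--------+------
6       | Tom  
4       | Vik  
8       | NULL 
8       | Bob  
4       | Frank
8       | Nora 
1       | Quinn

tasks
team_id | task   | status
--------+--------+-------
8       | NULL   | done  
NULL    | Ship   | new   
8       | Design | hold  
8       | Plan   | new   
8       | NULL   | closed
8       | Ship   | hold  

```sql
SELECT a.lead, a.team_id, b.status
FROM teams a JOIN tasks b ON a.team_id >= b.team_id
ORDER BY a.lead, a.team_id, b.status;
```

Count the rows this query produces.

INNER JOIN keeps only pairs where the ON condition holds.
Matching on a.team_id >= b.team_id. A NULL in a compared column never satisfies the condition.
Matched pairs: 15.
Total: 15 rows.

15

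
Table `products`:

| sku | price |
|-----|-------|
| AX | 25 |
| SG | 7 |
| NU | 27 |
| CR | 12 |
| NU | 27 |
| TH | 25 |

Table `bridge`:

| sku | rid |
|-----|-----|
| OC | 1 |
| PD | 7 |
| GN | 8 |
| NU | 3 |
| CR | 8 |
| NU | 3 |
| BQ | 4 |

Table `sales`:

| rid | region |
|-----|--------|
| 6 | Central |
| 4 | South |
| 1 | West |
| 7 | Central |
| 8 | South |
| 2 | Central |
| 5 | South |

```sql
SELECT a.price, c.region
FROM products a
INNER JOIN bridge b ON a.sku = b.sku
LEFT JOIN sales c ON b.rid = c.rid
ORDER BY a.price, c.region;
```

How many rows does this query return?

Joins associate left-to-right: products INNER JOIN bridge on sku gives 5 intermediate row(s).
Then LEFT JOIN `sales c` on rid: each of those 5 rows is kept; rows whose b.rid has no match in c get NULL for c's columns.
Result: 5 row(s).

5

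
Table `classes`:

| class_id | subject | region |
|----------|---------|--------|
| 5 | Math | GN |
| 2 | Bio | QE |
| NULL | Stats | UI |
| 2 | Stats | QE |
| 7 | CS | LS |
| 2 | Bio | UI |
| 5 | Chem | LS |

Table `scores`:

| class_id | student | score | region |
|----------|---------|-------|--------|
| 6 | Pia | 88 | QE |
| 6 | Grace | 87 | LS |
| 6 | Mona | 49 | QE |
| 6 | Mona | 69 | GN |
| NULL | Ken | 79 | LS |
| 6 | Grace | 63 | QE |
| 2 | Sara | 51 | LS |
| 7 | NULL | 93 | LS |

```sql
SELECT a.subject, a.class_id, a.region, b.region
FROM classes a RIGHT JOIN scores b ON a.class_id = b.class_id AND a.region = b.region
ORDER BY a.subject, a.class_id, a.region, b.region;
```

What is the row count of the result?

RIGHT JOIN keeps every row from `scores`; unmatched rows get NULL for `classes`'s columns.
Matching on a.class_id = b.class_id AND a.region = b.region. A NULL in a compared column never satisfies the condition.
- a row (class_id=5, region=GN): no match.
- a row (class_id=2, region=QE): no match.
- a row (class_id=NULL, region=UI): no match.
- a row (class_id=2, region=QE): no match.
- a row (class_id=7, region=LS): matches 1 b row(s) → 1 output row(s).
- a row (class_id=2, region=UI): no match.
- a row (class_id=5, region=LS): no match.
- 7 b row(s) had no a match → kept, a columns NULL.
Total: 1 matched + 7 padded = 8 rows.

8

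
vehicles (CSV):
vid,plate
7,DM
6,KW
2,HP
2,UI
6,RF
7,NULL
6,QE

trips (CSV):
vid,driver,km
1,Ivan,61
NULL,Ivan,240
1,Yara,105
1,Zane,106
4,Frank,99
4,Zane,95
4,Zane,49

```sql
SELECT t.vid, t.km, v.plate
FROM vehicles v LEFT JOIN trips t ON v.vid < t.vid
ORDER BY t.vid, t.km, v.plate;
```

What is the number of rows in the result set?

11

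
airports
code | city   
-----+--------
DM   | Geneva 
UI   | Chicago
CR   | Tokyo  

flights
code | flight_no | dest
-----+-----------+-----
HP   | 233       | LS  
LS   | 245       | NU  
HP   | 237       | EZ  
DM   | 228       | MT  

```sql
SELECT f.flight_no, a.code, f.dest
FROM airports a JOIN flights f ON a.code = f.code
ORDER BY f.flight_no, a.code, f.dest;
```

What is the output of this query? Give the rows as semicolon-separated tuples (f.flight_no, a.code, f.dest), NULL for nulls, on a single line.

INNER JOIN keeps only pairs where the ON condition holds.
Matching on a.code = f.code.
Matched pairs: 1.

(228, DM, MT)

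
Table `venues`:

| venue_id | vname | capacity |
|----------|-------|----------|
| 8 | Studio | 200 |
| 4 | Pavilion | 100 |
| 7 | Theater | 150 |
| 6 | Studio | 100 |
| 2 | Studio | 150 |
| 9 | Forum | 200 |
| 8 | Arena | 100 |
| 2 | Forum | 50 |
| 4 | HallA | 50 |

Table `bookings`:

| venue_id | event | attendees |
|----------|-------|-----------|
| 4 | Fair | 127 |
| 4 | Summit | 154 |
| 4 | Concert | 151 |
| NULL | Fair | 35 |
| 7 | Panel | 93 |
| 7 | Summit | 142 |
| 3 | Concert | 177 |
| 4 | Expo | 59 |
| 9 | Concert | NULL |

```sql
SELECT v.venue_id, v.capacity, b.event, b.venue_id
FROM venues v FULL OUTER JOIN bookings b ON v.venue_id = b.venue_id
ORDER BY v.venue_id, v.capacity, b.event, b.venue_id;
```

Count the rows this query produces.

18

FULL OUTER JOIN keeps every row from both sides; unmatched rows get NULL for the other side's columns.
Matching on v.venue_id = b.venue_id. A NULL in a compared column never satisfies the condition.
Matched pairs: 11; unmatched v rows kept: 5; unmatched b rows kept: 2.
Total: 11 matched + 7 padded = 18 rows.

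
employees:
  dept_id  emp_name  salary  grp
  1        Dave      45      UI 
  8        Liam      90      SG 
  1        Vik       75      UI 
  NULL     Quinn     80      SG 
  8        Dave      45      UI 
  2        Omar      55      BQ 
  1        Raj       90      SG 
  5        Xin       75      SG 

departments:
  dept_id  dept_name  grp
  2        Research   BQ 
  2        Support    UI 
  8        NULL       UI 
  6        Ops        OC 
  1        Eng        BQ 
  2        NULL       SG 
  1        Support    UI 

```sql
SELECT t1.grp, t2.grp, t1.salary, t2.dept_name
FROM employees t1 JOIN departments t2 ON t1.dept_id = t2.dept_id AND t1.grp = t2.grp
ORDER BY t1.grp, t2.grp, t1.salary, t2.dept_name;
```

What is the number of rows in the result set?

4

INNER JOIN keeps only pairs where the ON condition holds.
Matching on t1.dept_id = t2.dept_id AND t1.grp = t2.grp. A NULL in a compared column never satisfies the condition.
- t1[0] dept_id=1, grp=UI → 1 match(es) in t2 → 1 row(s).
- t1[1] dept_id=8, grp=SG → no match; dropped.
- t1[2] dept_id=1, grp=UI → 1 match(es) in t2 → 1 row(s).
- t1[3] dept_id=NULL, grp=SG → no match; dropped.
- t1[4] dept_id=8, grp=UI → 1 match(es) in t2 → 1 row(s).
- t1[5] dept_id=2, grp=BQ → 1 match(es) in t2 → 1 row(s).
- t1[6] dept_id=1, grp=SG → no match; dropped.
- t1[7] dept_id=5, grp=SG → no match; dropped.
Total: 4 rows.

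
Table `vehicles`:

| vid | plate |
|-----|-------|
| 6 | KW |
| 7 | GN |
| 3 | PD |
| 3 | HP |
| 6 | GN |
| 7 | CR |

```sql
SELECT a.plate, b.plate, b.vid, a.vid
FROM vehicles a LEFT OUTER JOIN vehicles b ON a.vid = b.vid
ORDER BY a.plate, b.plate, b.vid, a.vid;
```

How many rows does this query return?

12

LEFT JOIN keeps every row from `vehicles a`; unmatched rows get NULL for `vehicles b`'s columns.
Matching on a.vid = b.vid.
Matched pairs: 12; unmatched a rows kept: 0.
Total: 12 rows.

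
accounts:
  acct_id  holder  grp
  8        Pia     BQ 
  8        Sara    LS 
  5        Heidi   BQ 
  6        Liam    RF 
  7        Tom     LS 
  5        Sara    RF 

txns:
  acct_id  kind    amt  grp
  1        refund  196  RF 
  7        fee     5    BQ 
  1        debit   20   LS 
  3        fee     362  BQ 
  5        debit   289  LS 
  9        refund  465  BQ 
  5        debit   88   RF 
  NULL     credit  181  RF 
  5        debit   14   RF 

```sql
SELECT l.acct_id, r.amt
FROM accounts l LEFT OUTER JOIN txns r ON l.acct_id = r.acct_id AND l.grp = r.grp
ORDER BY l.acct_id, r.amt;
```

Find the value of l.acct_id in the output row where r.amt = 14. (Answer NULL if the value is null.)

LEFT JOIN keeps every row from `accounts`; unmatched rows get NULL for `txns`'s columns.
Matching on l.acct_id = r.acct_id AND l.grp = r.grp. A NULL in a compared column never satisfies the condition.
Matched pairs: 2; unmatched l rows kept: 5.

5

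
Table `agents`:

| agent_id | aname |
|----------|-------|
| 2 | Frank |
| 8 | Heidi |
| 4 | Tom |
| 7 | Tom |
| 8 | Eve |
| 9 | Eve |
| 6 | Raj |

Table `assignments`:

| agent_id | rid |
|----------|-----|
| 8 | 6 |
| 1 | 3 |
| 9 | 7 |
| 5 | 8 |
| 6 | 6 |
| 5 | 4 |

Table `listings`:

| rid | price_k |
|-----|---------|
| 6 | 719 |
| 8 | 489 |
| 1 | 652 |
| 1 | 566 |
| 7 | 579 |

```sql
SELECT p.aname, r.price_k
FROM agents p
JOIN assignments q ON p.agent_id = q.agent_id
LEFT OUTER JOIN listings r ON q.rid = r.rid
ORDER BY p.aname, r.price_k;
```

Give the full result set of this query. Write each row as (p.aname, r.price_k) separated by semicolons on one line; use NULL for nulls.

(Eve, 579); (Eve, 719); (Heidi, 719); (Raj, 719)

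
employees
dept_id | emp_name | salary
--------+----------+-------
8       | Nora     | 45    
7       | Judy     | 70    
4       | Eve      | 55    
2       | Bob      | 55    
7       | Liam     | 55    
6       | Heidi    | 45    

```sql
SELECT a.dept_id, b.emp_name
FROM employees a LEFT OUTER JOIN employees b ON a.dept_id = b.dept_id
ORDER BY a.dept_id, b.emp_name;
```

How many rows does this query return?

8

LEFT JOIN keeps every row from `employees a`; unmatched rows get NULL for `employees b`'s columns.
Matching on a.dept_id = b.dept_id.
- dept_id=8: 1 matching b row(s), so 1 row(s) emitted.
- dept_id=7: 2 matching b row(s), so 2 row(s) emitted.
- dept_id=4: 1 matching b row(s), so 1 row(s) emitted.
- dept_id=2: 1 matching b row(s), so 1 row(s) emitted.
- dept_id=7: 2 matching b row(s), so 2 row(s) emitted.
- dept_id=6: 1 matching b row(s), so 1 row(s) emitted.
Total: 8 rows.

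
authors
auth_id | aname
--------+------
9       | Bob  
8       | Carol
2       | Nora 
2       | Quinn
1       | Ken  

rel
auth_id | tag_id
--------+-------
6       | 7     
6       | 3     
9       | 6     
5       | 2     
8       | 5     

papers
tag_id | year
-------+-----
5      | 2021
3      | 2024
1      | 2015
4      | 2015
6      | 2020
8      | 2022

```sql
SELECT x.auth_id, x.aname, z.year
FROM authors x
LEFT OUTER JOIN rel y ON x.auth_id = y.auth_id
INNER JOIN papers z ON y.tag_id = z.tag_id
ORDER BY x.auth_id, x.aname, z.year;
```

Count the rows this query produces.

Evaluate left to right. First `authors x LEFT JOIN rel y` on auth_id: 5 row(s).
Then INNER JOIN `papers z` on tag_id: keep only rows whose y.tag_id appears in z.
Result: 2 row(s).

2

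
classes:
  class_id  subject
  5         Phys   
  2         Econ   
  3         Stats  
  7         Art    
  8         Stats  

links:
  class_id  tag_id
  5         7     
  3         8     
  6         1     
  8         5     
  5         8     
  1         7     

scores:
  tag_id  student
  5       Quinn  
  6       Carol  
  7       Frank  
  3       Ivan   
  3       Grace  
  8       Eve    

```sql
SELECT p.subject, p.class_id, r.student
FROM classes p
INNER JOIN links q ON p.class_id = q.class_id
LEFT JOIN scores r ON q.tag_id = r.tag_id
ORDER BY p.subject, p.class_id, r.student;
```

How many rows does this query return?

Step 1 — p INNER JOIN q on class_id → 4 row(s).
Then LEFT JOIN `scores r` on tag_id: each of those 4 rows is kept; rows whose q.tag_id has no match in r get NULL for r's columns.
Result: 4 row(s).

4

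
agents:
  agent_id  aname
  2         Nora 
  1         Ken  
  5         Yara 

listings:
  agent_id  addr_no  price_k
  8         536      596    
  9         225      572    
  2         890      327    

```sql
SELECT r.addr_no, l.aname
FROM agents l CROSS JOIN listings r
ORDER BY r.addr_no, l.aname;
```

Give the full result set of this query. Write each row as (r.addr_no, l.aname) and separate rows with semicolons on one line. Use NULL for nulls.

(225, Ken); (225, Nora); (225, Yara); (536, Ken); (536, Nora); (536, Yara); (890, Ken); (890, Nora); (890, Yara)

CROSS JOIN pairs every row of `agents` with every row of `listings`: 3 × 3 = 9 rows.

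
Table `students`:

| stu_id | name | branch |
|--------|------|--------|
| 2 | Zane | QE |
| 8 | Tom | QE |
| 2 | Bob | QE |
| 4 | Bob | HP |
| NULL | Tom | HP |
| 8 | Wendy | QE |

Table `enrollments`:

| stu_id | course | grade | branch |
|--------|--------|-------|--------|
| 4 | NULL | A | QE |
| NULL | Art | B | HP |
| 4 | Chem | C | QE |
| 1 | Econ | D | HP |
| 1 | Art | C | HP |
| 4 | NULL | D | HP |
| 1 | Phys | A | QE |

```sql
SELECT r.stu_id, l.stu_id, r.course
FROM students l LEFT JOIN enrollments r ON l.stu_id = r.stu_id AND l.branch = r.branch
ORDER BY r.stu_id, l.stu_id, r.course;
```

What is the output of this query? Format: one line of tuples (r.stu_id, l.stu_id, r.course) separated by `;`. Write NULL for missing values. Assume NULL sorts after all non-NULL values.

(4, 4, NULL); (NULL, 2, NULL); (NULL, 2, NULL); (NULL, 8, NULL); (NULL, 8, NULL); (NULL, NULL, NULL)

LEFT JOIN keeps every row from `students`; unmatched rows get NULL for `enrollments`'s columns.
Matching on l.stu_id = r.stu_id AND l.branch = r.branch. A NULL in a compared column never satisfies the condition.
Matched pairs: 1; unmatched l rows kept: 5.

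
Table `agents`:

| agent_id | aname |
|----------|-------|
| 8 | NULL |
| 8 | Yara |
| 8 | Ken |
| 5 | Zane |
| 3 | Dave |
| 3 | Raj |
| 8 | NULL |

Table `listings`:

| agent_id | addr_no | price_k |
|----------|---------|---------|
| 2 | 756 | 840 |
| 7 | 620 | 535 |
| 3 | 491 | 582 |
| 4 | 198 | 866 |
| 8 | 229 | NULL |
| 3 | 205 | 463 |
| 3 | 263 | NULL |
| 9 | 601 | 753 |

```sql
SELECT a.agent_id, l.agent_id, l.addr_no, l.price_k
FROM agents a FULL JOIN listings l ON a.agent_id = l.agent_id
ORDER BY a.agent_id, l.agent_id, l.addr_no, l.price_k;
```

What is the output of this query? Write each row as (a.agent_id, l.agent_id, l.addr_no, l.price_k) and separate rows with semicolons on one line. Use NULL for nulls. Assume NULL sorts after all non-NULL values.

(3, 3, 205, 463); (3, 3, 205, 463); (3, 3, 263, NULL); (3, 3, 263, NULL); (3, 3, 491, 582); (3, 3, 491, 582); (5, NULL, NULL, NULL); (8, 8, 229, NULL); (8, 8, 229, NULL); (8, 8, 229, NULL); (8, 8, 229, NULL); (NULL, 2, 756, 840); (NULL, 4, 198, 866); (NULL, 7, 620, 535); (NULL, 9, 601, 753)

FULL OUTER JOIN keeps every row from both sides; unmatched rows get NULL for the other side's columns.
Matching on a.agent_id = l.agent_id.
Matched pairs: 10; unmatched a rows kept: 1; unmatched l rows kept: 4.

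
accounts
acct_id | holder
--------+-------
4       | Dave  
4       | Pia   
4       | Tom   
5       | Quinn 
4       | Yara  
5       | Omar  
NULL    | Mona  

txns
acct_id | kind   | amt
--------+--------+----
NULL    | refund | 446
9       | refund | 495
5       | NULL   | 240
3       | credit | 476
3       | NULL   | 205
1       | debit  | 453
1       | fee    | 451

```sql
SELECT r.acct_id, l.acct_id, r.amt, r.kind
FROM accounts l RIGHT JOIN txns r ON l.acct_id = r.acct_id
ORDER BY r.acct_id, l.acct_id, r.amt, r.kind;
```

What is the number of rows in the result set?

8

RIGHT JOIN keeps every row from `txns`; unmatched rows get NULL for `accounts`'s columns.
Matching on l.acct_id = r.acct_id. A NULL in a compared column never satisfies the condition.
- l (acct_id=4) has no partner in r.
- l (acct_id=4) has no partner in r.
- l (acct_id=4) has no partner in r.
- l (acct_id=5) pairs with 1 row(s) of r.
- l (acct_id=4) has no partner in r.
- l (acct_id=5) pairs with 1 row(s) of r.
- l (acct_id=NULL) has no partner in r.
- 6 row(s) from r found no l partner → padded with NULL.
Total: 2 matched + 6 padded = 8 rows.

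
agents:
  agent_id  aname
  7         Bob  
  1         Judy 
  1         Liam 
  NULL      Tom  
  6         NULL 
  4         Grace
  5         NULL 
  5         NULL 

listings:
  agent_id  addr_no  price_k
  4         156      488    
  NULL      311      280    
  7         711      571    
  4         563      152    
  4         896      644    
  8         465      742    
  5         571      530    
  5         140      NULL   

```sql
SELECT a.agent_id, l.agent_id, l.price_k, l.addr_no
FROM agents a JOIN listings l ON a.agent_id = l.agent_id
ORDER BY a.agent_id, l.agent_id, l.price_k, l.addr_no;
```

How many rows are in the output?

8

INNER JOIN keeps only pairs where the ON condition holds.
Matching on a.agent_id = l.agent_id. A NULL in a compared column never satisfies the condition.
Matched pairs: 8.
Total: 8 rows.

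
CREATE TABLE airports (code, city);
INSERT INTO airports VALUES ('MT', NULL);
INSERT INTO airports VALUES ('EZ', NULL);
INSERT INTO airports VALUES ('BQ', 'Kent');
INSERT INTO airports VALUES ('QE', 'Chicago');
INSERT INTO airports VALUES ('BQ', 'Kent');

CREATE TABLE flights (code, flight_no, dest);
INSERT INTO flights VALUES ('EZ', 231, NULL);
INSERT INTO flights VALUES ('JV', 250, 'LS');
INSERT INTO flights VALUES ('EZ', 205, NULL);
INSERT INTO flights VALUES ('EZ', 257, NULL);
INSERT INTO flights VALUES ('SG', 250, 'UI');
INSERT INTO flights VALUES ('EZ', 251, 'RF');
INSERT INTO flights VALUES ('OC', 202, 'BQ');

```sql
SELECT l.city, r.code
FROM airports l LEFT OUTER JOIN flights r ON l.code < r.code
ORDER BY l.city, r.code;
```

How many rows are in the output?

20

LEFT JOIN keeps every row from `airports`; unmatched rows get NULL for `flights`'s columns.
Matching on l.code < r.code.
- l[0] code=MT → 2 match(es) in r → 2 row(s).
- l[1] code=EZ → 3 match(es) in r → 3 row(s).
- l[2] code=BQ → 7 match(es) in r → 7 row(s).
- l[3] code=QE → 1 match(es) in r → 1 row(s).
- l[4] code=BQ → 7 match(es) in r → 7 row(s).
Total: 20 rows.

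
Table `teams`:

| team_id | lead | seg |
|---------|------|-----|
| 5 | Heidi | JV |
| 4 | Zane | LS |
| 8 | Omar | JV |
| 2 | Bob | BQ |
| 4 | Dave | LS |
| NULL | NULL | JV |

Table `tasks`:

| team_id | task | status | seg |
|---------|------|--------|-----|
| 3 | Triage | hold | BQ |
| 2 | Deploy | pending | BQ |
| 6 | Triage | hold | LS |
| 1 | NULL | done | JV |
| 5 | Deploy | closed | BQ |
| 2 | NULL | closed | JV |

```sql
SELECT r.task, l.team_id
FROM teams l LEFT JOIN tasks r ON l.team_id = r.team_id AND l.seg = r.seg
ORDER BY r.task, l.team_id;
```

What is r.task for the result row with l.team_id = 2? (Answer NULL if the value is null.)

Deploy

LEFT JOIN keeps every row from `teams`; unmatched rows get NULL for `tasks`'s columns.
Matching on l.team_id = r.team_id AND l.seg = r.seg. A NULL in a compared column never satisfies the condition.
Matched pairs: 1; unmatched l rows kept: 5.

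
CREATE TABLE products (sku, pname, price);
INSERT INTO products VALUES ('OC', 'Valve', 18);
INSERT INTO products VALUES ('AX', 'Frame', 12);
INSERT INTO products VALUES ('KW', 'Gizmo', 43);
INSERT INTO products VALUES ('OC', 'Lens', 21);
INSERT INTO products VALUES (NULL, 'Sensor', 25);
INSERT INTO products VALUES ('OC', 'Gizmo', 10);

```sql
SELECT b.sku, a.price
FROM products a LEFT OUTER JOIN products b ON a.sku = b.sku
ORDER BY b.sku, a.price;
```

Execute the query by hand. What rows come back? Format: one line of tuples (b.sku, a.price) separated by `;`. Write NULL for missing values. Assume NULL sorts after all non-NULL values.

(AX, 12); (KW, 43); (OC, 10); (OC, 10); (OC, 10); (OC, 18); (OC, 18); (OC, 18); (OC, 21); (OC, 21); (OC, 21); (NULL, 25)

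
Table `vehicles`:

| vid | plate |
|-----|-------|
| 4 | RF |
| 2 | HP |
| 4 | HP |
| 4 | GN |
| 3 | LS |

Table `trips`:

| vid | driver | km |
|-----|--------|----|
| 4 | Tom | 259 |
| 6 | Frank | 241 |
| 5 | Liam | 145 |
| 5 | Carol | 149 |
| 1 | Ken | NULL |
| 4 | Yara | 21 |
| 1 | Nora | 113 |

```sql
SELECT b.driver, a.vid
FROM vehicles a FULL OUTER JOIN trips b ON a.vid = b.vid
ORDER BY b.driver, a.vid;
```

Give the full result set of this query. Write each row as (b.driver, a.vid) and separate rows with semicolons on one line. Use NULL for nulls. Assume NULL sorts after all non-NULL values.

(Carol, NULL); (Frank, NULL); (Ken, NULL); (Liam, NULL); (Nora, NULL); (Tom, 4); (Tom, 4); (Tom, 4); (Yara, 4); (Yara, 4); (Yara, 4); (NULL, 2); (NULL, 3)

FULL OUTER JOIN keeps every row from both sides; unmatched rows get NULL for the other side's columns.
Matching on a.vid = b.vid.
- a[0] vid=4 → 2 match(es) in b → 2 row(s).
- a[1] vid=2 → no match; kept with NULLs on the b side.
- a[2] vid=4 → 2 match(es) in b → 2 row(s).
- a[3] vid=4 → 2 match(es) in b → 2 row(s).
- a[4] vid=3 → no match; kept with NULLs on the b side.
- 5 b row(s) had no a match → kept, a columns NULL.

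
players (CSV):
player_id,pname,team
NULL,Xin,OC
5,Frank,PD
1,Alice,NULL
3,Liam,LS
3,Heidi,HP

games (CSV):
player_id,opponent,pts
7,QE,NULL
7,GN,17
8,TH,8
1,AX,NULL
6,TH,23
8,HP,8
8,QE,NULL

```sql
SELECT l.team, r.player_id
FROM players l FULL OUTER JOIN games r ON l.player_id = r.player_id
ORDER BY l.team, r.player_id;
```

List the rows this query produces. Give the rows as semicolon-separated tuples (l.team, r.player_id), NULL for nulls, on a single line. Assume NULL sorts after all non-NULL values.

FULL OUTER JOIN keeps every row from both sides; unmatched rows get NULL for the other side's columns.
Matching on l.player_id = r.player_id. A NULL in a compared column never satisfies the condition.
- l row (player_id=NULL): no match → kept, r columns NULL.
- l row (player_id=5): no match → kept, r columns NULL.
- l row (player_id=1): matches 1 r row(s) → 1 output row(s).
- l row (player_id=3): no match → kept, r columns NULL.
- l row (player_id=3): no match → kept, r columns NULL.
- 6 row(s) from r found no l partner → padded with NULL.

(HP, NULL); (LS, NULL); (OC, NULL); (PD, NULL); (NULL, 1); (NULL, 6); (NULL, 7); (NULL, 7); (NULL, 8); (NULL, 8); (NULL, 8)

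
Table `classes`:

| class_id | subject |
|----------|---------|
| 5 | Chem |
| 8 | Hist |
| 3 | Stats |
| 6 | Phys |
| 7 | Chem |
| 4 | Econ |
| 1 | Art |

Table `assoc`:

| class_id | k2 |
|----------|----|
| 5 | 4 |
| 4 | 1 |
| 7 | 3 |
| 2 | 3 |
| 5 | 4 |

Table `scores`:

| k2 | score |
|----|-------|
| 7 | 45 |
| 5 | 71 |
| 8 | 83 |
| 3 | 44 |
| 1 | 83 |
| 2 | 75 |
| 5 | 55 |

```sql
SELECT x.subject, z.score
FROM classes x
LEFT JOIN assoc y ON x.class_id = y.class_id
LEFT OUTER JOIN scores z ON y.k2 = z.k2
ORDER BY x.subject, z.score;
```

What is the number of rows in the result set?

8

Step 1 — x LEFT JOIN y on class_id → 8 row(s).
Then LEFT JOIN `scores z` on k2: each of those 8 rows is kept; rows whose y.k2 has no match in z get NULL for z's columns.
Result: 8 row(s).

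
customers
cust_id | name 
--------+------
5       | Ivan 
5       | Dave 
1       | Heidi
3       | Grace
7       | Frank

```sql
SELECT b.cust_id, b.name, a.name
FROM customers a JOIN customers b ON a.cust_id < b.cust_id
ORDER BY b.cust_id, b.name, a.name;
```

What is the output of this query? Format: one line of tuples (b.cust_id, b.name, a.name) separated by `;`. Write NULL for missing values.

(3, Grace, Heidi); (5, Dave, Grace); (5, Dave, Heidi); (5, Ivan, Grace); (5, Ivan, Heidi); (7, Frank, Dave); (7, Frank, Grace); (7, Frank, Heidi); (7, Frank, Ivan)

INNER JOIN keeps only pairs where the ON condition holds.
Matching on a.cust_id < b.cust_id.
- a (cust_id=5) pairs with 1 row(s) of b.
- a (cust_id=5) pairs with 1 row(s) of b.
- a (cust_id=1) pairs with 4 row(s) of b.
- a (cust_id=3) pairs with 3 row(s) of b.
- a (cust_id=7) has no partner → excluded.
After projecting and ordering:
b.cust_id | b.name | a.name
3 | Grace | Heidi
5 | Dave | Grace
5 | Dave | Heidi
5 | Ivan | Grace
5 | Ivan | Heidi
7 | Frank | Dave
7 | Frank | Grace
7 | Frank | Heidi
7 | Frank | Ivan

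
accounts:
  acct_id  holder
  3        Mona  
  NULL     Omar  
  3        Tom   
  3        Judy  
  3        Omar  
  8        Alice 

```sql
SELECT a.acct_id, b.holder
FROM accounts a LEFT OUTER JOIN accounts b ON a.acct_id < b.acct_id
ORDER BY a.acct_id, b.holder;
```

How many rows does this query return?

6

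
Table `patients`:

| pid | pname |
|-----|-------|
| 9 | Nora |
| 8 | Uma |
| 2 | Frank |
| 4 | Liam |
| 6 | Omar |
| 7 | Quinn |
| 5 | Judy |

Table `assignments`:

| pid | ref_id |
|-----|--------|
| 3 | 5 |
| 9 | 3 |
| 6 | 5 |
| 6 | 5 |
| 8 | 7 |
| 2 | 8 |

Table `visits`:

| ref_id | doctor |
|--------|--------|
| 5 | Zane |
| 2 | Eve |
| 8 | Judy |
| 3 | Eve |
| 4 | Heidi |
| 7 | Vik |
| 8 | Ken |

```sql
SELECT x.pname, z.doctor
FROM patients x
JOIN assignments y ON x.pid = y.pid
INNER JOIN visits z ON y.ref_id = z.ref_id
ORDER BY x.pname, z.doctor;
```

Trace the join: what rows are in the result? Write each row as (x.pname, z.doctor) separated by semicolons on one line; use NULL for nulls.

(Frank, Judy); (Frank, Ken); (Nora, Eve); (Omar, Zane); (Omar, Zane); (Uma, Vik)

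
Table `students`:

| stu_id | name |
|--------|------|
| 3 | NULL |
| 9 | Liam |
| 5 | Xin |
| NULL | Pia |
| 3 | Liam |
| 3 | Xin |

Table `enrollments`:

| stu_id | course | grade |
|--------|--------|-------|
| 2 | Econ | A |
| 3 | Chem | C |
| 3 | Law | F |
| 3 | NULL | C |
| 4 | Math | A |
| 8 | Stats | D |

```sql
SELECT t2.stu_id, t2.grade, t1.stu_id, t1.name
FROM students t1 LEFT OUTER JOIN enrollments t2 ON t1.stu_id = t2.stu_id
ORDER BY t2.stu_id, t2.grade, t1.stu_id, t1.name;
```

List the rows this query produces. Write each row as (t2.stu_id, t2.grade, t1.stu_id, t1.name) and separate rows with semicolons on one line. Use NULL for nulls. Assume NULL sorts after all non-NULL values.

(3, C, 3, Liam); (3, C, 3, Liam); (3, C, 3, Xin); (3, C, 3, Xin); (3, C, 3, NULL); (3, C, 3, NULL); (3, F, 3, Liam); (3, F, 3, Xin); (3, F, 3, NULL); (NULL, NULL, 5, Xin); (NULL, NULL, 9, Liam); (NULL, NULL, NULL, Pia)

LEFT JOIN keeps every row from `students`; unmatched rows get NULL for `enrollments`'s columns.
Matching on t1.stu_id = t2.stu_id. A NULL in a compared column never satisfies the condition.
- t1 (stu_id=3) pairs with 3 row(s) of t2.
- t1 (stu_id=9) has no partner → padded with NULL.
- t1 (stu_id=5) has no partner → padded with NULL.
- t1 (stu_id=NULL) has no partner → padded with NULL.
- t1 (stu_id=3) pairs with 3 row(s) of t2.
- t1 (stu_id=3) pairs with 3 row(s) of t2.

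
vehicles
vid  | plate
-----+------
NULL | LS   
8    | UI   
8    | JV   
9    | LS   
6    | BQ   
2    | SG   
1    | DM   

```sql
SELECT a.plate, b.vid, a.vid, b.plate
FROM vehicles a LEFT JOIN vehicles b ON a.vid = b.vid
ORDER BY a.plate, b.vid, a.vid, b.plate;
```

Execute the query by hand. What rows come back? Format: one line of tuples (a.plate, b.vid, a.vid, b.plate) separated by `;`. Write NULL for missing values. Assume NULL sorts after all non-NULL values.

LEFT JOIN keeps every row from `vehicles a`; unmatched rows get NULL for `vehicles b`'s columns.
Matching on a.vid = b.vid. A NULL in a compared column never satisfies the condition.
Matched pairs: 8; unmatched a rows kept: 1.

(BQ, 6, 6, BQ); (DM, 1, 1, DM); (JV, 8, 8, JV); (JV, 8, 8, UI); (LS, 9, 9, LS); (LS, NULL, NULL, NULL); (SG, 2, 2, SG); (UI, 8, 8, JV); (UI, 8, 8, UI)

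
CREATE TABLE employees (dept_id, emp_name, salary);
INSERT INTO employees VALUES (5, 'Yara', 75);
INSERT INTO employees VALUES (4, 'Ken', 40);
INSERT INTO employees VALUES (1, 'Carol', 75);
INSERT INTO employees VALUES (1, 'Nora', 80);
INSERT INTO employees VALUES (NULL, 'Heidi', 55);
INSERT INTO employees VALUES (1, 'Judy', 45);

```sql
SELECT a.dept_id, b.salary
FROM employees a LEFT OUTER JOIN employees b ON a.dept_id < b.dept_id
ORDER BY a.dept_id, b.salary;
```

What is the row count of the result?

LEFT JOIN keeps every row from `employees a`; unmatched rows get NULL for `employees b`'s columns.
Matching on a.dept_id < b.dept_id. A NULL in a compared column never satisfies the condition.
- a row (dept_id=5): no match → kept, b columns NULL.
- a row (dept_id=4): matches 1 b row(s) → 1 output row(s).
- a row (dept_id=1): matches 2 b row(s) → 2 output row(s).
- a row (dept_id=1): matches 2 b row(s) → 2 output row(s).
- a row (dept_id=NULL): no match → kept, b columns NULL.
- a row (dept_id=1): matches 2 b row(s) → 2 output row(s).
Total: 7 matched + 2 padded = 9 rows.

9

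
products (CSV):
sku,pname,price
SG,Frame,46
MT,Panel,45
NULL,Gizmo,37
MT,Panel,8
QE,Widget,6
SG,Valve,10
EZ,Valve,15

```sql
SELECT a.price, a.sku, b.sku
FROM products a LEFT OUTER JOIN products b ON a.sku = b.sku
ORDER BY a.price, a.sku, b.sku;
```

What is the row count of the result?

LEFT JOIN keeps every row from `products a`; unmatched rows get NULL for `products b`'s columns.
Matching on a.sku = b.sku. A NULL in a compared column never satisfies the condition.
- a[0] sku=SG → 2 match(es) in b → 2 row(s).
- a[1] sku=MT → 2 match(es) in b → 2 row(s).
- a[2] sku=NULL → no match; kept with NULLs on the b side.
- a[3] sku=MT → 2 match(es) in b → 2 row(s).
- a[4] sku=QE → 1 match(es) in b → 1 row(s).
- a[5] sku=SG → 2 match(es) in b → 2 row(s).
- a[6] sku=EZ → 1 match(es) in b → 1 row(s).
Total: 10 matched + 1 padded = 11 rows.

11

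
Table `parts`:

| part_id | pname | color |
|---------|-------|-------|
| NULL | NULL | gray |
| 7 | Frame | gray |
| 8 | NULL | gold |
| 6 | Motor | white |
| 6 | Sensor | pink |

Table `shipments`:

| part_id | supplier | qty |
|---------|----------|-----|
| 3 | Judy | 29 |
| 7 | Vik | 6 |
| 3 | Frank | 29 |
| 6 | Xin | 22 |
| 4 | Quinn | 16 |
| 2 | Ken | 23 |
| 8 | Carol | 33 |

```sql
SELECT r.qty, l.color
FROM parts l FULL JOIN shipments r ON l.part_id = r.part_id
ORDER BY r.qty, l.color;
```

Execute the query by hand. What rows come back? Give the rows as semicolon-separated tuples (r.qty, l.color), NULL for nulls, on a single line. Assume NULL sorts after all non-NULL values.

(6, gray); (16, NULL); (22, pink); (22, white); (23, NULL); (29, NULL); (29, NULL); (33, gold); (NULL, gray)

FULL OUTER JOIN keeps every row from both sides; unmatched rows get NULL for the other side's columns.
Matching on l.part_id = r.part_id. A NULL in a compared column never satisfies the condition.
Matched pairs: 4; unmatched l rows kept: 1; unmatched r rows kept: 4.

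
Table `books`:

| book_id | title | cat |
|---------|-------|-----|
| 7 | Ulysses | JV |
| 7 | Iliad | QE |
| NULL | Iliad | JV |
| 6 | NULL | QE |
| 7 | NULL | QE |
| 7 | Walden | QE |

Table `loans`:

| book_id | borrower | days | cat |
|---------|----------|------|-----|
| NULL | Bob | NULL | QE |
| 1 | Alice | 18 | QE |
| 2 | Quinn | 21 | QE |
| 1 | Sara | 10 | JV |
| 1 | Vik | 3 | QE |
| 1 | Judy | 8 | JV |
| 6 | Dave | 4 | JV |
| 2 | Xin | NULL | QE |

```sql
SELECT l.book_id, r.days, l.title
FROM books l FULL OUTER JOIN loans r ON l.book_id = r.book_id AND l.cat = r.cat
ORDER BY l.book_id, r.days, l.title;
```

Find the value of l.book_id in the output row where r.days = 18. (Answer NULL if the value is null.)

NULL

FULL OUTER JOIN keeps every row from both sides; unmatched rows get NULL for the other side's columns.
Matching on l.book_id = r.book_id AND l.cat = r.cat. A NULL in a compared column never satisfies the condition.
- l row (book_id=7, cat=JV): no match → kept, r columns NULL.
- l row (book_id=7, cat=QE): no match → kept, r columns NULL.
- l row (book_id=NULL, cat=JV): no match → kept, r columns NULL.
- l row (book_id=6, cat=QE): no match → kept, r columns NULL.
- l row (book_id=7, cat=QE): no match → kept, r columns NULL.
- l row (book_id=7, cat=QE): no match → kept, r columns NULL.
- 8 r row(s) had no l match → kept, l columns NULL.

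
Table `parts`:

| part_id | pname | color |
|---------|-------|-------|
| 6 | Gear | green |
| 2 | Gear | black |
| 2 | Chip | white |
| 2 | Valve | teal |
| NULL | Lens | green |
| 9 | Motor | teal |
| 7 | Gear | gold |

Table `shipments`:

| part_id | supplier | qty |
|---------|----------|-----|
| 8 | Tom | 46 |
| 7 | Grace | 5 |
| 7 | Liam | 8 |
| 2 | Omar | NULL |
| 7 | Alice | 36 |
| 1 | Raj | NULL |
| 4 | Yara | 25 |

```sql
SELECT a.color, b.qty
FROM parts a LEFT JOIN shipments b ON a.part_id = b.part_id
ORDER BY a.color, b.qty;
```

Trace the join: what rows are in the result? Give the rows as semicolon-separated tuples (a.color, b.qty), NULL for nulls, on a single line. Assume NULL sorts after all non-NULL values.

(black, NULL); (gold, 5); (gold, 8); (gold, 36); (green, NULL); (green, NULL); (teal, NULL); (teal, NULL); (white, NULL)

LEFT JOIN keeps every row from `parts`; unmatched rows get NULL for `shipments`'s columns.
Matching on a.part_id = b.part_id. A NULL in a compared column never satisfies the condition.
- a row (part_id=6): no match → kept, b columns NULL.
- a row (part_id=2): matches 1 b row(s) → 1 output row(s).
- a row (part_id=2): matches 1 b row(s) → 1 output row(s).
- a row (part_id=2): matches 1 b row(s) → 1 output row(s).
- a row (part_id=NULL): no match → kept, b columns NULL.
- a row (part_id=9): no match → kept, b columns NULL.
- a row (part_id=7): matches 3 b row(s) → 3 output row(s).
After projecting and ordering:
a.color | b.qty
black | NULL
gold | 5
gold | 8
gold | 36
green | NULL
green | NULL
teal | NULL
teal | NULL
white | NULL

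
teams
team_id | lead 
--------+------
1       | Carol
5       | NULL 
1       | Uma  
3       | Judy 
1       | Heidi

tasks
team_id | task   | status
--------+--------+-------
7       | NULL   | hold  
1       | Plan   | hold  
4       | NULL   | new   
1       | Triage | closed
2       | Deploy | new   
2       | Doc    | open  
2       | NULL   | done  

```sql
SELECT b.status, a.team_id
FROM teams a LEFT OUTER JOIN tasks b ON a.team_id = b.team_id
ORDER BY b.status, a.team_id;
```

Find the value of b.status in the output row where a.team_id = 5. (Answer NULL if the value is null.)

LEFT JOIN keeps every row from `teams`; unmatched rows get NULL for `tasks`'s columns.
Matching on a.team_id = b.team_id.
Matched pairs: 6; unmatched a rows kept: 2.

NULL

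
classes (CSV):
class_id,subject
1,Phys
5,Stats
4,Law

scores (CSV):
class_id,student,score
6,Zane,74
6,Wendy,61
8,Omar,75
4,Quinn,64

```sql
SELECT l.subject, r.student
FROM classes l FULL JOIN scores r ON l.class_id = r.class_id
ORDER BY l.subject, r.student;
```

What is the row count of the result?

6

FULL OUTER JOIN keeps every row from both sides; unmatched rows get NULL for the other side's columns.
Matching on l.class_id = r.class_id.
- l row (class_id=1): no match → kept, r columns NULL.
- l row (class_id=5): no match → kept, r columns NULL.
- l row (class_id=4): matches 1 r row(s) → 1 output row(s).
- 3 row(s) from r found no l partner → padded with NULL.
Total: 1 matched + 5 padded = 6 rows.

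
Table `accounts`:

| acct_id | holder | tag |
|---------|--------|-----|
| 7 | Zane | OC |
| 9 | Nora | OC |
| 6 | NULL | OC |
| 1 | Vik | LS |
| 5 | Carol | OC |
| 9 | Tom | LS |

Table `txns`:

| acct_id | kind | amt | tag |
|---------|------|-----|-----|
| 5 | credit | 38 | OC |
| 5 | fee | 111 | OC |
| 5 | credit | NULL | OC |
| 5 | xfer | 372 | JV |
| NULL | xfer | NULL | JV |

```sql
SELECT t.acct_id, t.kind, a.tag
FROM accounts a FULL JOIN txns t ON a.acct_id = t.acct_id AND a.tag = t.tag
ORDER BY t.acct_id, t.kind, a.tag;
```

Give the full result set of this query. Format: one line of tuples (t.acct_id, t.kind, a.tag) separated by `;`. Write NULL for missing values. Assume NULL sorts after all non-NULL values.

FULL OUTER JOIN keeps every row from both sides; unmatched rows get NULL for the other side's columns.
Matching on a.acct_id = t.acct_id AND a.tag = t.tag. A NULL in a compared column never satisfies the condition.
- a[0] acct_id=7, tag=OC → no match; kept with NULLs on the t side.
- a[1] acct_id=9, tag=OC → no match; kept with NULLs on the t side.
- a[2] acct_id=6, tag=OC → no match; kept with NULLs on the t side.
- a[3] acct_id=1, tag=LS → no match; kept with NULLs on the t side.
- a[4] acct_id=5, tag=OC → 3 match(es) in t → 3 row(s).
- a[5] acct_id=9, tag=LS → no match; kept with NULLs on the t side.
- plus 2 unmatched t row(s), each kept with NULL a columns.
After projecting and ordering:
t.acct_id | t.kind | a.tag
5 | credit | OC
5 | credit | OC
5 | fee | OC
5 | xfer | NULL
NULL | xfer | NULL
NULL | NULL | LS
NULL | NULL | LS
NULL | NULL | OC
NULL | NULL | OC
NULL | NULL | OC

(5, credit, OC); (5, credit, OC); (5, fee, OC); (5, xfer, NULL); (NULL, xfer, NULL); (NULL, NULL, LS); (NULL, NULL, LS); (NULL, NULL, OC); (NULL, NULL, OC); (NULL, NULL, OC)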